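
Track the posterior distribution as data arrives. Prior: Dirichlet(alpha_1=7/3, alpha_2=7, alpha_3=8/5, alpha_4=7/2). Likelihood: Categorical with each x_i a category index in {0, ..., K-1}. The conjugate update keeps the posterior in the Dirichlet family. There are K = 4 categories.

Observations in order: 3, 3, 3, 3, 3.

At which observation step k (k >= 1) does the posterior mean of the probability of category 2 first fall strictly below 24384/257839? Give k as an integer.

k = 3

obs 1: x=3 → posterior Dirichlet(7/3, 7, 8/5, 9/2)
obs 2: x=3 → posterior Dirichlet(7/3, 7, 8/5, 11/2)
obs 3: x=3 → posterior Dirichlet(7/3, 7, 8/5, 13/2)
obs 4: x=3 → posterior Dirichlet(7/3, 7, 8/5, 15/2)
obs 5: x=3 → posterior Dirichlet(7/3, 7, 8/5, 17/2)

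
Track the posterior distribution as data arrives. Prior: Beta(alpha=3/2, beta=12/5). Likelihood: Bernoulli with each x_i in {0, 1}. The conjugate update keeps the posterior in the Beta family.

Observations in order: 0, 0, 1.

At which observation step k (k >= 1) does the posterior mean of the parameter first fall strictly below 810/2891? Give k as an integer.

obs 1: x=0 → posterior Beta(3/2, 17/5)
obs 2: x=0 → posterior Beta(3/2, 22/5)
obs 3: x=1 → posterior Beta(5/2, 22/5)

k = 2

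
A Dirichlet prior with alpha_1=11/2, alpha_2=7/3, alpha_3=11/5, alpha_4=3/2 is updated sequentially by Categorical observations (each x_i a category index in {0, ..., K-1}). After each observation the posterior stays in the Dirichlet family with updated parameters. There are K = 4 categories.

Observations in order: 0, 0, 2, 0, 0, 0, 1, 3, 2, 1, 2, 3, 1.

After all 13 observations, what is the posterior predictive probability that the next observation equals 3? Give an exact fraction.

105/736

obs 1: x=0 → posterior Dirichlet(13/2, 7/3, 11/5, 3/2)
obs 2: x=0 → posterior Dirichlet(15/2, 7/3, 11/5, 3/2)
obs 3: x=2 → posterior Dirichlet(15/2, 7/3, 16/5, 3/2)
obs 4: x=0 → posterior Dirichlet(17/2, 7/3, 16/5, 3/2)
obs 5: x=0 → posterior Dirichlet(19/2, 7/3, 16/5, 3/2)
obs 6: x=0 → posterior Dirichlet(21/2, 7/3, 16/5, 3/2)
obs 7: x=1 → posterior Dirichlet(21/2, 10/3, 16/5, 3/2)
obs 8: x=3 → posterior Dirichlet(21/2, 10/3, 16/5, 5/2)
obs 9: x=2 → posterior Dirichlet(21/2, 10/3, 21/5, 5/2)
obs 10: x=1 → posterior Dirichlet(21/2, 13/3, 21/5, 5/2)
obs 11: x=2 → posterior Dirichlet(21/2, 13/3, 26/5, 5/2)
obs 12: x=3 → posterior Dirichlet(21/2, 13/3, 26/5, 7/2)
obs 13: x=1 → posterior Dirichlet(21/2, 16/3, 26/5, 7/2)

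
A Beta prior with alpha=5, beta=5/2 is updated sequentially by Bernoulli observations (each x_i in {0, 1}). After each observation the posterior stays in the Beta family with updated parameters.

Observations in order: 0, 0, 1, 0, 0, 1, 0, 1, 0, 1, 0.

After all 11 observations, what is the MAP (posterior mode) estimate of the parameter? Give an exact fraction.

obs 1: x=0 → posterior Beta(5, 7/2)
obs 2: x=0 → posterior Beta(5, 9/2)
obs 3: x=1 → posterior Beta(6, 9/2)
obs 4: x=0 → posterior Beta(6, 11/2)
obs 5: x=0 → posterior Beta(6, 13/2)
obs 6: x=1 → posterior Beta(7, 13/2)
obs 7: x=0 → posterior Beta(7, 15/2)
obs 8: x=1 → posterior Beta(8, 15/2)
obs 9: x=0 → posterior Beta(8, 17/2)
obs 10: x=1 → posterior Beta(9, 17/2)
obs 11: x=0 → posterior Beta(9, 19/2)

16/33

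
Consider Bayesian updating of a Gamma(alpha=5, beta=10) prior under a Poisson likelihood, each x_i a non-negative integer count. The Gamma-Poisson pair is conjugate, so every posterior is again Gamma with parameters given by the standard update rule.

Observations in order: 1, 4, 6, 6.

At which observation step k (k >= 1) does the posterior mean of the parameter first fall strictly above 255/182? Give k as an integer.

k = 4

obs 1: x=1 → posterior Gamma(6, 11)
obs 2: x=4 → posterior Gamma(10, 12)
obs 3: x=6 → posterior Gamma(16, 13)
obs 4: x=6 → posterior Gamma(22, 14)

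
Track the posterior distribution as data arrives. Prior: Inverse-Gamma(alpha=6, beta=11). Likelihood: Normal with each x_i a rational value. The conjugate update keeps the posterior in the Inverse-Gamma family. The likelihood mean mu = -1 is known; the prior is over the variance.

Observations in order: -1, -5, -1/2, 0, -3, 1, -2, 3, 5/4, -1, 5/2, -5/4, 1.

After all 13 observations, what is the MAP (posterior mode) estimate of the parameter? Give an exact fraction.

685/216

obs 1: x=-1 → posterior Inverse-Gamma(13/2, 11)
obs 2: x=-5 → posterior Inverse-Gamma(7, 19)
obs 3: x=-1/2 → posterior Inverse-Gamma(15/2, 153/8)
obs 4: x=0 → posterior Inverse-Gamma(8, 157/8)
obs 5: x=-3 → posterior Inverse-Gamma(17/2, 173/8)
obs 6: x=1 → posterior Inverse-Gamma(9, 189/8)
obs 7: x=-2 → posterior Inverse-Gamma(19/2, 193/8)
obs 8: x=3 → posterior Inverse-Gamma(10, 257/8)
obs 9: x=5/4 → posterior Inverse-Gamma(21/2, 1109/32)
obs 10: x=-1 → posterior Inverse-Gamma(11, 1109/32)
obs 11: x=5/2 → posterior Inverse-Gamma(23/2, 1305/32)
obs 12: x=-5/4 → posterior Inverse-Gamma(12, 653/16)
obs 13: x=1 → posterior Inverse-Gamma(25/2, 685/16)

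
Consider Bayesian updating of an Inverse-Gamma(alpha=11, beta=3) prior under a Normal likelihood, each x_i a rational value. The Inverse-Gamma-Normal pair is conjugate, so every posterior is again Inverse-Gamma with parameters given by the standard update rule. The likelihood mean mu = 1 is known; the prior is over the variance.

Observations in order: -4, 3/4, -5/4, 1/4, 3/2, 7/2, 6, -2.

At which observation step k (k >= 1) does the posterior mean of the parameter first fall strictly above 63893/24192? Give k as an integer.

k = 8

obs 1: x=-4 → posterior Inverse-Gamma(23/2, 31/2)
obs 2: x=3/4 → posterior Inverse-Gamma(12, 497/32)
obs 3: x=-5/4 → posterior Inverse-Gamma(25/2, 289/16)
obs 4: x=1/4 → posterior Inverse-Gamma(13, 587/32)
obs 5: x=3/2 → posterior Inverse-Gamma(27/2, 591/32)
obs 6: x=7/2 → posterior Inverse-Gamma(14, 691/32)
obs 7: x=6 → posterior Inverse-Gamma(29/2, 1091/32)
obs 8: x=-2 → posterior Inverse-Gamma(15, 1235/32)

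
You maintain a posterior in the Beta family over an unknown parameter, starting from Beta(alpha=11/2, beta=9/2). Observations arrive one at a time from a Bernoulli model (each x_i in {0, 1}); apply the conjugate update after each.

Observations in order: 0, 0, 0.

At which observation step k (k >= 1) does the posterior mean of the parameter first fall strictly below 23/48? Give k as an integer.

obs 1: x=0 → posterior Beta(11/2, 11/2)
obs 2: x=0 → posterior Beta(11/2, 13/2)
obs 3: x=0 → posterior Beta(11/2, 15/2)

k = 2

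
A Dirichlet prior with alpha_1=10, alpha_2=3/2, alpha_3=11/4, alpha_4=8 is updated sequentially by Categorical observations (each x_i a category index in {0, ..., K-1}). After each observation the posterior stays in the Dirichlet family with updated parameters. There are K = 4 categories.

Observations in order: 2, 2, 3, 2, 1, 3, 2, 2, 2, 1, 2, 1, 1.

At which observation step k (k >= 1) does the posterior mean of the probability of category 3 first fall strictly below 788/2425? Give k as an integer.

k = 9

obs 1: x=2 → posterior Dirichlet(10, 3/2, 15/4, 8)
obs 2: x=2 → posterior Dirichlet(10, 3/2, 19/4, 8)
obs 3: x=3 → posterior Dirichlet(10, 3/2, 19/4, 9)
obs 4: x=2 → posterior Dirichlet(10, 3/2, 23/4, 9)
obs 5: x=1 → posterior Dirichlet(10, 5/2, 23/4, 9)
obs 6: x=3 → posterior Dirichlet(10, 5/2, 23/4, 10)
obs 7: x=2 → posterior Dirichlet(10, 5/2, 27/4, 10)
obs 8: x=2 → posterior Dirichlet(10, 5/2, 31/4, 10)
obs 9: x=2 → posterior Dirichlet(10, 5/2, 35/4, 10)
obs 10: x=1 → posterior Dirichlet(10, 7/2, 35/4, 10)
obs 11: x=2 → posterior Dirichlet(10, 7/2, 39/4, 10)
obs 12: x=1 → posterior Dirichlet(10, 9/2, 39/4, 10)
obs 13: x=1 → posterior Dirichlet(10, 11/2, 39/4, 10)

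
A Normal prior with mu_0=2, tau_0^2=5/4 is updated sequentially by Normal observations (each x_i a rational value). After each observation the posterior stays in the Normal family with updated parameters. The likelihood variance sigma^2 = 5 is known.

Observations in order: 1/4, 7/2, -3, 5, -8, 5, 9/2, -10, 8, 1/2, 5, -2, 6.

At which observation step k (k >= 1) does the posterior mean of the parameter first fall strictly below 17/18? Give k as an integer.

k = 5

obs 1: x=1/4 → posterior Normal(33/20, 1)
obs 2: x=7/2 → posterior Normal(47/24, 5/6)
obs 3: x=-3 → posterior Normal(5/4, 5/7)
obs 4: x=5 → posterior Normal(55/32, 5/8)
obs 5: x=-8 → posterior Normal(23/36, 5/9)
obs 6: x=5 → posterior Normal(43/40, 1/2)
obs 7: x=9/2 → posterior Normal(61/44, 5/11)
obs 8: x=-10 → posterior Normal(7/16, 5/12)
obs 9: x=8 → posterior Normal(53/52, 5/13)
obs 10: x=1/2 → posterior Normal(55/56, 5/14)
obs 11: x=5 → posterior Normal(5/4, 1/3)
obs 12: x=-2 → posterior Normal(67/64, 5/16)
obs 13: x=6 → posterior Normal(91/68, 5/17)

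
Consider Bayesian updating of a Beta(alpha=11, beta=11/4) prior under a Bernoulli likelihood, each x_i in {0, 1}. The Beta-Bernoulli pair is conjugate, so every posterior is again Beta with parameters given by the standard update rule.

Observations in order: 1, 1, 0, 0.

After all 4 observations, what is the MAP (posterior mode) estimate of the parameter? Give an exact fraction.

obs 1: x=1 → posterior Beta(12, 11/4)
obs 2: x=1 → posterior Beta(13, 11/4)
obs 3: x=0 → posterior Beta(13, 15/4)
obs 4: x=0 → posterior Beta(13, 19/4)

16/21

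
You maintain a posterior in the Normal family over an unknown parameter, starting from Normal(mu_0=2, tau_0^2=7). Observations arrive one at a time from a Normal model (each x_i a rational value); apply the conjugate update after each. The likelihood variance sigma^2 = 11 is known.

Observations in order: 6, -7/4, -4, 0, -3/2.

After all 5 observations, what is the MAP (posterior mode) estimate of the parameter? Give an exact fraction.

53/184

obs 1: x=6 → posterior Normal(32/9, 77/18)
obs 2: x=-7/4 → posterior Normal(207/100, 77/25)
obs 3: x=-4 → posterior Normal(95/128, 77/32)
obs 4: x=0 → posterior Normal(95/156, 77/39)
obs 5: x=-3/2 → posterior Normal(53/184, 77/46)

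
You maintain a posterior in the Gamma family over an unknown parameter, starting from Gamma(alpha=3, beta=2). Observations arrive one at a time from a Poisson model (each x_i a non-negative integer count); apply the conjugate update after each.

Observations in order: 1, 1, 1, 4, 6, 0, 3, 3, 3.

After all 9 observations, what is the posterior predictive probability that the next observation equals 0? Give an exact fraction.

obs 1: x=1 → posterior Gamma(4, 3)
obs 2: x=1 → posterior Gamma(5, 4)
obs 3: x=1 → posterior Gamma(6, 5)
obs 4: x=4 → posterior Gamma(10, 6)
obs 5: x=6 → posterior Gamma(16, 7)
obs 6: x=0 → posterior Gamma(16, 8)
obs 7: x=3 → posterior Gamma(19, 9)
obs 8: x=3 → posterior Gamma(22, 10)
obs 9: x=3 → posterior Gamma(25, 11)

108347059433883722041830251/953962166440690129601298432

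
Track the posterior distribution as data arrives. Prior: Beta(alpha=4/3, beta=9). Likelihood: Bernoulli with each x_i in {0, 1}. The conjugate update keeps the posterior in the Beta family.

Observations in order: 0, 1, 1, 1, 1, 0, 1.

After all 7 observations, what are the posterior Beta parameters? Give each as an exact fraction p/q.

obs 1: x=0 → posterior Beta(4/3, 10)
obs 2: x=1 → posterior Beta(7/3, 10)
obs 3: x=1 → posterior Beta(10/3, 10)
obs 4: x=1 → posterior Beta(13/3, 10)
obs 5: x=1 → posterior Beta(16/3, 10)
obs 6: x=0 → posterior Beta(16/3, 11)
obs 7: x=1 → posterior Beta(19/3, 11)

alpha=19/3, beta=11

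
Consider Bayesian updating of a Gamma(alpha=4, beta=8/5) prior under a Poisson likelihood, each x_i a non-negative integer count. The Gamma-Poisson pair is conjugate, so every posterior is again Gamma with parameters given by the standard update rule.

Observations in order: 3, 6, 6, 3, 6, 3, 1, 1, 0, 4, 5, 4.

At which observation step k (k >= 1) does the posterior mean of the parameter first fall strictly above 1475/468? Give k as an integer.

obs 1: x=3 → posterior Gamma(7, 13/5)
obs 2: x=6 → posterior Gamma(13, 18/5)
obs 3: x=6 → posterior Gamma(19, 23/5)
obs 4: x=3 → posterior Gamma(22, 28/5)
obs 5: x=6 → posterior Gamma(28, 33/5)
obs 6: x=3 → posterior Gamma(31, 38/5)
obs 7: x=1 → posterior Gamma(32, 43/5)
obs 8: x=1 → posterior Gamma(33, 48/5)
obs 9: x=0 → posterior Gamma(33, 53/5)
obs 10: x=4 → posterior Gamma(37, 58/5)
obs 11: x=5 → posterior Gamma(42, 63/5)
obs 12: x=4 → posterior Gamma(46, 68/5)

k = 2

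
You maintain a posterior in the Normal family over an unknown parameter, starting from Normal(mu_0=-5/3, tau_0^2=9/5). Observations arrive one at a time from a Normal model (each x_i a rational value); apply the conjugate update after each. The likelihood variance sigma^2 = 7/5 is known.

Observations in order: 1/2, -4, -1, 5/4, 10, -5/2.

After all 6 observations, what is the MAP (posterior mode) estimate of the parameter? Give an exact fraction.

obs 1: x=1/2 → posterior Normal(-43/96, 63/80)
obs 2: x=-4 → posterior Normal(-259/150, 63/125)
obs 3: x=-1 → posterior Normal(-313/204, 63/170)
obs 4: x=5/4 → posterior Normal(-491/516, 63/215)
obs 5: x=10 → posterior Normal(589/624, 63/260)
obs 6: x=-5/2 → posterior Normal(319/732, 63/305)

319/732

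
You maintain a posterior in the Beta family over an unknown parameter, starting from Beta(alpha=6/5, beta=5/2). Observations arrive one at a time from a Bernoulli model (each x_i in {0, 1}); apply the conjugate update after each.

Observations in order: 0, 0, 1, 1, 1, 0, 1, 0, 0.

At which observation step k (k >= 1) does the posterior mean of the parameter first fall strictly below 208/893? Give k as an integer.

obs 1: x=0 → posterior Beta(6/5, 7/2)
obs 2: x=0 → posterior Beta(6/5, 9/2)
obs 3: x=1 → posterior Beta(11/5, 9/2)
obs 4: x=1 → posterior Beta(16/5, 9/2)
obs 5: x=1 → posterior Beta(21/5, 9/2)
obs 6: x=0 → posterior Beta(21/5, 11/2)
obs 7: x=1 → posterior Beta(26/5, 11/2)
obs 8: x=0 → posterior Beta(26/5, 13/2)
obs 9: x=0 → posterior Beta(26/5, 15/2)

k = 2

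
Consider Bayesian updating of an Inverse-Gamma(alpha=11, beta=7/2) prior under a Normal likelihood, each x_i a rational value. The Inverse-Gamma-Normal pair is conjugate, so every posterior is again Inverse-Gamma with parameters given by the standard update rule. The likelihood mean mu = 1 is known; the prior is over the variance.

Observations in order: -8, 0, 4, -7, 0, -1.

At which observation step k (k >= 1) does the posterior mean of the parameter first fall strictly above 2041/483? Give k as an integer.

obs 1: x=-8 → posterior Inverse-Gamma(23/2, 44)
obs 2: x=0 → posterior Inverse-Gamma(12, 89/2)
obs 3: x=4 → posterior Inverse-Gamma(25/2, 49)
obs 4: x=-7 → posterior Inverse-Gamma(13, 81)
obs 5: x=0 → posterior Inverse-Gamma(27/2, 163/2)
obs 6: x=-1 → posterior Inverse-Gamma(14, 167/2)

k = 3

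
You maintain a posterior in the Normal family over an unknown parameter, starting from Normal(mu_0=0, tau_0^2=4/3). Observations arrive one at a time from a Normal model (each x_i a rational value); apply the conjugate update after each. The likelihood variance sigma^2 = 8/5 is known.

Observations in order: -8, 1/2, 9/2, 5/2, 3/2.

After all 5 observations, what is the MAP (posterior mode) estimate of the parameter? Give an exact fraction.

obs 1: x=-8 → posterior Normal(-40/11, 8/11)
obs 2: x=1/2 → posterior Normal(-75/32, 1/2)
obs 3: x=9/2 → posterior Normal(-5/7, 8/21)
obs 4: x=5/2 → posterior Normal(-5/52, 4/13)
obs 5: x=3/2 → posterior Normal(5/31, 8/31)

5/31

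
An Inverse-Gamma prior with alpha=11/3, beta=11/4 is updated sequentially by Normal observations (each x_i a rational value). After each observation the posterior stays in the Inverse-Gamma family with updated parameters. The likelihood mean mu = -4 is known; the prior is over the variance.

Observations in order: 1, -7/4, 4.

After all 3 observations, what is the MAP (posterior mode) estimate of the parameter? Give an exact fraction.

4779/592

obs 1: x=1 → posterior Inverse-Gamma(25/6, 61/4)
obs 2: x=-7/4 → posterior Inverse-Gamma(14/3, 569/32)
obs 3: x=4 → posterior Inverse-Gamma(31/6, 1593/32)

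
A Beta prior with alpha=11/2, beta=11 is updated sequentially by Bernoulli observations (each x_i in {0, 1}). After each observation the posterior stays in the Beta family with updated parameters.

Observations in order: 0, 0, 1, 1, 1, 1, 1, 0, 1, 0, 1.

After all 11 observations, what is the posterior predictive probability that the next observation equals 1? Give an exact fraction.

obs 1: x=0 → posterior Beta(11/2, 12)
obs 2: x=0 → posterior Beta(11/2, 13)
obs 3: x=1 → posterior Beta(13/2, 13)
obs 4: x=1 → posterior Beta(15/2, 13)
obs 5: x=1 → posterior Beta(17/2, 13)
obs 6: x=1 → posterior Beta(19/2, 13)
obs 7: x=1 → posterior Beta(21/2, 13)
obs 8: x=0 → posterior Beta(21/2, 14)
obs 9: x=1 → posterior Beta(23/2, 14)
obs 10: x=0 → posterior Beta(23/2, 15)
obs 11: x=1 → posterior Beta(25/2, 15)

5/11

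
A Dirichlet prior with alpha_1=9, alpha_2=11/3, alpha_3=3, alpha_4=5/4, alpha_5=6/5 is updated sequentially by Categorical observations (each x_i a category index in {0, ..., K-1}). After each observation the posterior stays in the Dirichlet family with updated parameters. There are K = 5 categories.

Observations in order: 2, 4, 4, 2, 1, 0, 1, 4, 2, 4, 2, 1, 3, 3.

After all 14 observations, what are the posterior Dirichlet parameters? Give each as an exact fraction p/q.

obs 1: x=2 → posterior Dirichlet(9, 11/3, 4, 5/4, 6/5)
obs 2: x=4 → posterior Dirichlet(9, 11/3, 4, 5/4, 11/5)
obs 3: x=4 → posterior Dirichlet(9, 11/3, 4, 5/4, 16/5)
obs 4: x=2 → posterior Dirichlet(9, 11/3, 5, 5/4, 16/5)
obs 5: x=1 → posterior Dirichlet(9, 14/3, 5, 5/4, 16/5)
obs 6: x=0 → posterior Dirichlet(10, 14/3, 5, 5/4, 16/5)
obs 7: x=1 → posterior Dirichlet(10, 17/3, 5, 5/4, 16/5)
obs 8: x=4 → posterior Dirichlet(10, 17/3, 5, 5/4, 21/5)
obs 9: x=2 → posterior Dirichlet(10, 17/3, 6, 5/4, 21/5)
obs 10: x=4 → posterior Dirichlet(10, 17/3, 6, 5/4, 26/5)
obs 11: x=2 → posterior Dirichlet(10, 17/3, 7, 5/4, 26/5)
obs 12: x=1 → posterior Dirichlet(10, 20/3, 7, 5/4, 26/5)
obs 13: x=3 → posterior Dirichlet(10, 20/3, 7, 9/4, 26/5)
obs 14: x=3 → posterior Dirichlet(10, 20/3, 7, 13/4, 26/5)

alpha_1=10, alpha_2=20/3, alpha_3=7, alpha_4=13/4, alpha_5=26/5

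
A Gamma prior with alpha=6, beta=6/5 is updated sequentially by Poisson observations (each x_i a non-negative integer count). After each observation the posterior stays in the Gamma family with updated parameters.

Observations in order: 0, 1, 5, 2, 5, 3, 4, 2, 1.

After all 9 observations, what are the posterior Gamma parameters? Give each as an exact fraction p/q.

obs 1: x=0 → posterior Gamma(6, 11/5)
obs 2: x=1 → posterior Gamma(7, 16/5)
obs 3: x=5 → posterior Gamma(12, 21/5)
obs 4: x=2 → posterior Gamma(14, 26/5)
obs 5: x=5 → posterior Gamma(19, 31/5)
obs 6: x=3 → posterior Gamma(22, 36/5)
obs 7: x=4 → posterior Gamma(26, 41/5)
obs 8: x=2 → posterior Gamma(28, 46/5)
obs 9: x=1 → posterior Gamma(29, 51/5)

alpha=29, beta=51/5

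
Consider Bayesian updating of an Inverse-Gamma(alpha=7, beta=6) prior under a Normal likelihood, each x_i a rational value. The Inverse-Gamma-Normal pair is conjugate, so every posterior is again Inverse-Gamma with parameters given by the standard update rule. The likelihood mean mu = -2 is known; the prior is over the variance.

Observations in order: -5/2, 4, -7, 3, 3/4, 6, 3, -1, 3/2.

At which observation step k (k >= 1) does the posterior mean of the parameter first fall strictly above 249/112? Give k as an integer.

k = 2

obs 1: x=-5/2 → posterior Inverse-Gamma(15/2, 49/8)
obs 2: x=4 → posterior Inverse-Gamma(8, 193/8)
obs 3: x=-7 → posterior Inverse-Gamma(17/2, 293/8)
obs 4: x=3 → posterior Inverse-Gamma(9, 393/8)
obs 5: x=3/4 → posterior Inverse-Gamma(19/2, 1693/32)
obs 6: x=6 → posterior Inverse-Gamma(10, 2717/32)
obs 7: x=3 → posterior Inverse-Gamma(21/2, 3117/32)
obs 8: x=-1 → posterior Inverse-Gamma(11, 3133/32)
obs 9: x=3/2 → posterior Inverse-Gamma(23/2, 3329/32)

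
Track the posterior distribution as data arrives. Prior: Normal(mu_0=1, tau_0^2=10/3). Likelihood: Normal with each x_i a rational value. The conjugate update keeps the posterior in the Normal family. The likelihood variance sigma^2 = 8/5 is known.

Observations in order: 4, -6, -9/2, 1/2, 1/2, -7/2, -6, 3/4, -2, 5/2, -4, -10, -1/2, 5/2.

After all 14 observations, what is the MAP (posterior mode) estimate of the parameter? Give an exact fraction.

obs 1: x=4 → posterior Normal(112/37, 40/37)
obs 2: x=-6 → posterior Normal(-19/31, 20/31)
obs 3: x=-9/2 → posterior Normal(-301/174, 40/87)
obs 4: x=1/2 → posterior Normal(-69/56, 5/14)
obs 5: x=1/2 → posterior Normal(-251/274, 40/137)
obs 6: x=-7/2 → posterior Normal(-71/54, 20/81)
obs 7: x=-6 → posterior Normal(-33/17, 40/187)
obs 8: x=3/4 → posterior Normal(-1377/848, 10/53)
obs 9: x=-2 → posterior Normal(-1577/948, 40/237)
obs 10: x=5/2 → posterior Normal(-1327/1048, 20/131)
obs 11: x=-4 → posterior Normal(-1727/1148, 40/287)
obs 12: x=-10 → posterior Normal(-909/416, 5/39)
obs 13: x=-1/2 → posterior Normal(-2777/1348, 40/337)
obs 14: x=5/2 → posterior Normal(-2527/1448, 20/181)

-2527/1448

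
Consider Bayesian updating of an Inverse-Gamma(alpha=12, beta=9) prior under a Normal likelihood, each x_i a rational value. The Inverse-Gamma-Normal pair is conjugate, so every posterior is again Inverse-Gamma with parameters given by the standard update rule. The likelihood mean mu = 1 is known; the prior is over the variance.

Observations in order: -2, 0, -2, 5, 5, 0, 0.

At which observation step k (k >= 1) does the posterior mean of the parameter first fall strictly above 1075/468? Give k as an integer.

obs 1: x=-2 → posterior Inverse-Gamma(25/2, 27/2)
obs 2: x=0 → posterior Inverse-Gamma(13, 14)
obs 3: x=-2 → posterior Inverse-Gamma(27/2, 37/2)
obs 4: x=5 → posterior Inverse-Gamma(14, 53/2)
obs 5: x=5 → posterior Inverse-Gamma(29/2, 69/2)
obs 6: x=0 → posterior Inverse-Gamma(15, 35)
obs 7: x=0 → posterior Inverse-Gamma(31/2, 71/2)

k = 5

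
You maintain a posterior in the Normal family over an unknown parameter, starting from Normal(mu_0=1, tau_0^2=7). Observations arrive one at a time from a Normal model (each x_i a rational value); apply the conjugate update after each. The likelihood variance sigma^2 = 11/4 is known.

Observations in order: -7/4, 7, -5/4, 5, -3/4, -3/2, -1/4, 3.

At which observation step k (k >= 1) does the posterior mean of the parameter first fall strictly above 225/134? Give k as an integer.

obs 1: x=-7/4 → posterior Normal(-38/39, 77/39)
obs 2: x=7 → posterior Normal(158/67, 77/67)
obs 3: x=-5/4 → posterior Normal(123/95, 77/95)
obs 4: x=5 → posterior Normal(263/123, 77/123)
obs 5: x=-3/4 → posterior Normal(242/151, 77/151)
obs 6: x=-3/2 → posterior Normal(200/179, 77/179)
obs 7: x=-1/4 → posterior Normal(193/207, 77/207)
obs 8: x=3 → posterior Normal(277/235, 77/235)

k = 2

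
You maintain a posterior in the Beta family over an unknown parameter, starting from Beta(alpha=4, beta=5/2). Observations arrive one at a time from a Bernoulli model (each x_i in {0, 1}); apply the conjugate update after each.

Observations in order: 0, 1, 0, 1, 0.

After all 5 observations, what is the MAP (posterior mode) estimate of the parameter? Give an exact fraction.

obs 1: x=0 → posterior Beta(4, 7/2)
obs 2: x=1 → posterior Beta(5, 7/2)
obs 3: x=0 → posterior Beta(5, 9/2)
obs 4: x=1 → posterior Beta(6, 9/2)
obs 5: x=0 → posterior Beta(6, 11/2)

10/19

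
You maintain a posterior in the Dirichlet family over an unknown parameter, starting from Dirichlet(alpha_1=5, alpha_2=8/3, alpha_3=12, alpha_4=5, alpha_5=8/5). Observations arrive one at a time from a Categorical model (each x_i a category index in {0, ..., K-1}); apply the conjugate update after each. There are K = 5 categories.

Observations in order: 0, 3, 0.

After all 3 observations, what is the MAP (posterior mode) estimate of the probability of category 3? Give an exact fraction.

75/364

obs 1: x=0 → posterior Dirichlet(6, 8/3, 12, 5, 8/5)
obs 2: x=3 → posterior Dirichlet(6, 8/3, 12, 6, 8/5)
obs 3: x=0 → posterior Dirichlet(7, 8/3, 12, 6, 8/5)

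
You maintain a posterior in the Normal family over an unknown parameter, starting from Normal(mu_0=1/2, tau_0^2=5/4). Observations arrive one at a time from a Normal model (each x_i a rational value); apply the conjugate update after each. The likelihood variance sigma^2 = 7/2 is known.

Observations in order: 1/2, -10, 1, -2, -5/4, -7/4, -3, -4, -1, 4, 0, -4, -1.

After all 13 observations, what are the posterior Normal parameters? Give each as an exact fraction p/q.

mu_0=-211/158, tau_0^2=35/158

obs 1: x=1/2 → posterior Normal(1/2, 35/38)
obs 2: x=-10 → posterior Normal(-27/16, 35/48)
obs 3: x=1 → posterior Normal(-71/58, 35/58)
obs 4: x=-2 → posterior Normal(-91/68, 35/68)
obs 5: x=-5/4 → posterior Normal(-69/52, 35/78)
obs 6: x=-7/4 → posterior Normal(-11/8, 35/88)
obs 7: x=-3 → posterior Normal(-151/98, 5/14)
obs 8: x=-4 → posterior Normal(-191/108, 35/108)
obs 9: x=-1 → posterior Normal(-201/118, 35/118)
obs 10: x=4 → posterior Normal(-161/128, 35/128)
obs 11: x=0 → posterior Normal(-7/6, 35/138)
obs 12: x=-4 → posterior Normal(-201/148, 35/148)
obs 13: x=-1 → posterior Normal(-211/158, 35/158)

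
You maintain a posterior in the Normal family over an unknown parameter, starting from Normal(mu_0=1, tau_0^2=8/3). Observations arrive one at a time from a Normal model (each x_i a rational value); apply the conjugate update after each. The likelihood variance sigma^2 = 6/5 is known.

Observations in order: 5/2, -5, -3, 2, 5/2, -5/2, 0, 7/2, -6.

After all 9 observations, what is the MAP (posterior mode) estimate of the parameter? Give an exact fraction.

obs 1: x=5/2 → posterior Normal(59/29, 24/29)
obs 2: x=-5 → posterior Normal(-41/49, 24/49)
obs 3: x=-3 → posterior Normal(-101/69, 8/23)
obs 4: x=2 → posterior Normal(-61/89, 24/89)
obs 5: x=5/2 → posterior Normal(-11/109, 24/109)
obs 6: x=-5/2 → posterior Normal(-61/129, 8/43)
obs 7: x=0 → posterior Normal(-61/149, 24/149)
obs 8: x=7/2 → posterior Normal(9/169, 24/169)
obs 9: x=-6 → posterior Normal(-37/63, 8/63)

-37/63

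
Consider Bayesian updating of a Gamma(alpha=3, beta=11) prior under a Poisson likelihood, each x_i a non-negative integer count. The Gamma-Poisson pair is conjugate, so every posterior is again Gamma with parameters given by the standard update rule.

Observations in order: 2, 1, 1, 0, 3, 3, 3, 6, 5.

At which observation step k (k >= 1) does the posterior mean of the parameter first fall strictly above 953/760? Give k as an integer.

k = 9

obs 1: x=2 → posterior Gamma(5, 12)
obs 2: x=1 → posterior Gamma(6, 13)
obs 3: x=1 → posterior Gamma(7, 14)
obs 4: x=0 → posterior Gamma(7, 15)
obs 5: x=3 → posterior Gamma(10, 16)
obs 6: x=3 → posterior Gamma(13, 17)
obs 7: x=3 → posterior Gamma(16, 18)
obs 8: x=6 → posterior Gamma(22, 19)
obs 9: x=5 → posterior Gamma(27, 20)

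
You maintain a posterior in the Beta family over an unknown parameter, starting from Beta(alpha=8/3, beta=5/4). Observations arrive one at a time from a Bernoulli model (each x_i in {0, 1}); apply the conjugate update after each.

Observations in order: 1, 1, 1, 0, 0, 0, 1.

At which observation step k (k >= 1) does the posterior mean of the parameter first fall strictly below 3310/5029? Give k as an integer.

obs 1: x=1 → posterior Beta(11/3, 5/4)
obs 2: x=1 → posterior Beta(14/3, 5/4)
obs 3: x=1 → posterior Beta(17/3, 5/4)
obs 4: x=0 → posterior Beta(17/3, 9/4)
obs 5: x=0 → posterior Beta(17/3, 13/4)
obs 6: x=0 → posterior Beta(17/3, 17/4)
obs 7: x=1 → posterior Beta(20/3, 17/4)

k = 5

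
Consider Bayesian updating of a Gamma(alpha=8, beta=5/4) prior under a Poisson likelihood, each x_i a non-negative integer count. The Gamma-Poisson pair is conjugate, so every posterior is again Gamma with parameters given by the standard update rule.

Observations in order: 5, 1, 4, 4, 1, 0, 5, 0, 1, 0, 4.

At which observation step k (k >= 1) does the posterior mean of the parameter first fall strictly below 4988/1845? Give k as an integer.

obs 1: x=5 → posterior Gamma(13, 9/4)
obs 2: x=1 → posterior Gamma(14, 13/4)
obs 3: x=4 → posterior Gamma(18, 17/4)
obs 4: x=4 → posterior Gamma(22, 21/4)
obs 5: x=1 → posterior Gamma(23, 25/4)
obs 6: x=0 → posterior Gamma(23, 29/4)
obs 7: x=5 → posterior Gamma(28, 33/4)
obs 8: x=0 → posterior Gamma(28, 37/4)
obs 9: x=1 → posterior Gamma(29, 41/4)
obs 10: x=0 → posterior Gamma(29, 45/4)
obs 11: x=4 → posterior Gamma(33, 49/4)

k = 10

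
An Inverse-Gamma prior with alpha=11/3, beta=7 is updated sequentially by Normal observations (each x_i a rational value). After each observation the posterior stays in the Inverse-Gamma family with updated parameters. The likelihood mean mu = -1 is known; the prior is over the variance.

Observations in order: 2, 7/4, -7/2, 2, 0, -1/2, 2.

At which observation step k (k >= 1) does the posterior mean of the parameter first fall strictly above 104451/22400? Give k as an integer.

obs 1: x=2 → posterior Inverse-Gamma(25/6, 23/2)
obs 2: x=7/4 → posterior Inverse-Gamma(14/3, 489/32)
obs 3: x=-7/2 → posterior Inverse-Gamma(31/6, 589/32)
obs 4: x=2 → posterior Inverse-Gamma(17/3, 733/32)
obs 5: x=0 → posterior Inverse-Gamma(37/6, 749/32)
obs 6: x=-1/2 → posterior Inverse-Gamma(20/3, 753/32)
obs 7: x=2 → posterior Inverse-Gamma(43/6, 897/32)

k = 4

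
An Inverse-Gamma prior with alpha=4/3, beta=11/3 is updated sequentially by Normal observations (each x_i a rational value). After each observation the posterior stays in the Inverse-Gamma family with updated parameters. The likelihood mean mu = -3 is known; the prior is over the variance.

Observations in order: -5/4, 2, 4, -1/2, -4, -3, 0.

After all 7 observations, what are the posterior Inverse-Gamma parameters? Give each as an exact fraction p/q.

obs 1: x=-5/4 → posterior Inverse-Gamma(11/6, 499/96)
obs 2: x=2 → posterior Inverse-Gamma(7/3, 1699/96)
obs 3: x=4 → posterior Inverse-Gamma(17/6, 4051/96)
obs 4: x=-1/2 → posterior Inverse-Gamma(10/3, 4351/96)
obs 5: x=-4 → posterior Inverse-Gamma(23/6, 4399/96)
obs 6: x=-3 → posterior Inverse-Gamma(13/3, 4399/96)
obs 7: x=0 → posterior Inverse-Gamma(29/6, 4831/96)

alpha=29/6, beta=4831/96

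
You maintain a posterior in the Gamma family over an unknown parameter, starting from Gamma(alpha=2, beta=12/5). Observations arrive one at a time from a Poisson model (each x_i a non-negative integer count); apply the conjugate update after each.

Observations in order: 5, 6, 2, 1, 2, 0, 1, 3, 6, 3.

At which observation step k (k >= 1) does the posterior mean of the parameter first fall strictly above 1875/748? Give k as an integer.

obs 1: x=5 → posterior Gamma(7, 17/5)
obs 2: x=6 → posterior Gamma(13, 22/5)
obs 3: x=2 → posterior Gamma(15, 27/5)
obs 4: x=1 → posterior Gamma(16, 32/5)
obs 5: x=2 → posterior Gamma(18, 37/5)
obs 6: x=0 → posterior Gamma(18, 42/5)
obs 7: x=1 → posterior Gamma(19, 47/5)
obs 8: x=3 → posterior Gamma(22, 52/5)
obs 9: x=6 → posterior Gamma(28, 57/5)
obs 10: x=3 → posterior Gamma(31, 62/5)

k = 2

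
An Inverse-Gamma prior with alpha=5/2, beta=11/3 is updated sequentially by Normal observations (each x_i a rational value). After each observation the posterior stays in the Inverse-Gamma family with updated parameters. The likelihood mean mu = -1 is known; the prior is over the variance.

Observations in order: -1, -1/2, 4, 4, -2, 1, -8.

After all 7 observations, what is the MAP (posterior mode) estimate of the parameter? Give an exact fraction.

1339/168

obs 1: x=-1 → posterior Inverse-Gamma(3, 11/3)
obs 2: x=-1/2 → posterior Inverse-Gamma(7/2, 91/24)
obs 3: x=4 → posterior Inverse-Gamma(4, 391/24)
obs 4: x=4 → posterior Inverse-Gamma(9/2, 691/24)
obs 5: x=-2 → posterior Inverse-Gamma(5, 703/24)
obs 6: x=1 → posterior Inverse-Gamma(11/2, 751/24)
obs 7: x=-8 → posterior Inverse-Gamma(6, 1339/24)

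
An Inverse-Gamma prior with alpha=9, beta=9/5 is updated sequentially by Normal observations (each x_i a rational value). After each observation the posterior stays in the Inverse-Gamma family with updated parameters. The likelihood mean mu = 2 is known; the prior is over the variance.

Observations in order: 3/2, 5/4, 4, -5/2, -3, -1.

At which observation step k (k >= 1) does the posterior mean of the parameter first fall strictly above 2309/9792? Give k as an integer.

k = 2

obs 1: x=3/2 → posterior Inverse-Gamma(19/2, 77/40)
obs 2: x=5/4 → posterior Inverse-Gamma(10, 353/160)
obs 3: x=4 → posterior Inverse-Gamma(21/2, 673/160)
obs 4: x=-5/2 → posterior Inverse-Gamma(11, 2293/160)
obs 5: x=-3 → posterior Inverse-Gamma(23/2, 4293/160)
obs 6: x=-1 → posterior Inverse-Gamma(12, 5013/160)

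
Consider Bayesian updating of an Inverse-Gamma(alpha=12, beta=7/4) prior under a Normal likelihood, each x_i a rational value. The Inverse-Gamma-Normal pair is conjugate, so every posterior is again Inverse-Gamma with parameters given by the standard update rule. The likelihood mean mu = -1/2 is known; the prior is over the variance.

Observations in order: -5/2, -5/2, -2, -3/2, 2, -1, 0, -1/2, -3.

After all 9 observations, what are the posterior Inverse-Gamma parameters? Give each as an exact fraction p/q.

alpha=33/2, beta=111/8

obs 1: x=-5/2 → posterior Inverse-Gamma(25/2, 15/4)
obs 2: x=-5/2 → posterior Inverse-Gamma(13, 23/4)
obs 3: x=-2 → posterior Inverse-Gamma(27/2, 55/8)
obs 4: x=-3/2 → posterior Inverse-Gamma(14, 59/8)
obs 5: x=2 → posterior Inverse-Gamma(29/2, 21/2)
obs 6: x=-1 → posterior Inverse-Gamma(15, 85/8)
obs 7: x=0 → posterior Inverse-Gamma(31/2, 43/4)
obs 8: x=-1/2 → posterior Inverse-Gamma(16, 43/4)
obs 9: x=-3 → posterior Inverse-Gamma(33/2, 111/8)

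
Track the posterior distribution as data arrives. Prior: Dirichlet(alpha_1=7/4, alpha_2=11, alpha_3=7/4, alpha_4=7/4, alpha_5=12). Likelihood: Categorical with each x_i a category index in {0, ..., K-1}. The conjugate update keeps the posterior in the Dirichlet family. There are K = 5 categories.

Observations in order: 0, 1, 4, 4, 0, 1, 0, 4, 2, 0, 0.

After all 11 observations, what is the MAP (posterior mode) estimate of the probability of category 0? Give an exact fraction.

23/137

obs 1: x=0 → posterior Dirichlet(11/4, 11, 7/4, 7/4, 12)
obs 2: x=1 → posterior Dirichlet(11/4, 12, 7/4, 7/4, 12)
obs 3: x=4 → posterior Dirichlet(11/4, 12, 7/4, 7/4, 13)
obs 4: x=4 → posterior Dirichlet(11/4, 12, 7/4, 7/4, 14)
obs 5: x=0 → posterior Dirichlet(15/4, 12, 7/4, 7/4, 14)
obs 6: x=1 → posterior Dirichlet(15/4, 13, 7/4, 7/4, 14)
obs 7: x=0 → posterior Dirichlet(19/4, 13, 7/4, 7/4, 14)
obs 8: x=4 → posterior Dirichlet(19/4, 13, 7/4, 7/4, 15)
obs 9: x=2 → posterior Dirichlet(19/4, 13, 11/4, 7/4, 15)
obs 10: x=0 → posterior Dirichlet(23/4, 13, 11/4, 7/4, 15)
obs 11: x=0 → posterior Dirichlet(27/4, 13, 11/4, 7/4, 15)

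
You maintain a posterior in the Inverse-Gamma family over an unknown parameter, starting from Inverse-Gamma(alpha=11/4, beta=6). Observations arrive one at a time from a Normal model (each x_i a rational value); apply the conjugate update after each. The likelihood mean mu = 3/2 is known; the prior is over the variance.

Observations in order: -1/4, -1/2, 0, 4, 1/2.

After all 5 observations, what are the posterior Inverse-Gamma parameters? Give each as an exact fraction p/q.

obs 1: x=-1/4 → posterior Inverse-Gamma(13/4, 241/32)
obs 2: x=-1/2 → posterior Inverse-Gamma(15/4, 305/32)
obs 3: x=0 → posterior Inverse-Gamma(17/4, 341/32)
obs 4: x=4 → posterior Inverse-Gamma(19/4, 441/32)
obs 5: x=1/2 → posterior Inverse-Gamma(21/4, 457/32)

alpha=21/4, beta=457/32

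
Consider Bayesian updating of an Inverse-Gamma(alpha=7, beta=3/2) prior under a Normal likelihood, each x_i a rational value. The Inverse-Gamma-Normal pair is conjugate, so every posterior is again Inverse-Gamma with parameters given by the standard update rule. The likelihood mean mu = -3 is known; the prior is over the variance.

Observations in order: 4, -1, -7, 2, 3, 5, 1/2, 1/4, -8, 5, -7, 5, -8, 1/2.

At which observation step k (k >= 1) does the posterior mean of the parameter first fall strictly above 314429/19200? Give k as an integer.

k = 13

obs 1: x=4 → posterior Inverse-Gamma(15/2, 26)
obs 2: x=-1 → posterior Inverse-Gamma(8, 28)
obs 3: x=-7 → posterior Inverse-Gamma(17/2, 36)
obs 4: x=2 → posterior Inverse-Gamma(9, 97/2)
obs 5: x=3 → posterior Inverse-Gamma(19/2, 133/2)
obs 6: x=5 → posterior Inverse-Gamma(10, 197/2)
obs 7: x=1/2 → posterior Inverse-Gamma(21/2, 837/8)
obs 8: x=1/4 → posterior Inverse-Gamma(11, 3517/32)
obs 9: x=-8 → posterior Inverse-Gamma(23/2, 3917/32)
obs 10: x=5 → posterior Inverse-Gamma(12, 4941/32)
obs 11: x=-7 → posterior Inverse-Gamma(25/2, 5197/32)
obs 12: x=5 → posterior Inverse-Gamma(13, 6221/32)
obs 13: x=-8 → posterior Inverse-Gamma(27/2, 6621/32)
obs 14: x=1/2 → posterior Inverse-Gamma(14, 6817/32)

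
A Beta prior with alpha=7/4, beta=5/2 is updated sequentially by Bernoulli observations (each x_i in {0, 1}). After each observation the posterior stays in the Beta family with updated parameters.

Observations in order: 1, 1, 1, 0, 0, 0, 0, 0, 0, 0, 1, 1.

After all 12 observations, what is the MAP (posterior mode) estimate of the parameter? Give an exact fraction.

23/57

obs 1: x=1 → posterior Beta(11/4, 5/2)
obs 2: x=1 → posterior Beta(15/4, 5/2)
obs 3: x=1 → posterior Beta(19/4, 5/2)
obs 4: x=0 → posterior Beta(19/4, 7/2)
obs 5: x=0 → posterior Beta(19/4, 9/2)
obs 6: x=0 → posterior Beta(19/4, 11/2)
obs 7: x=0 → posterior Beta(19/4, 13/2)
obs 8: x=0 → posterior Beta(19/4, 15/2)
obs 9: x=0 → posterior Beta(19/4, 17/2)
obs 10: x=0 → posterior Beta(19/4, 19/2)
obs 11: x=1 → posterior Beta(23/4, 19/2)
obs 12: x=1 → posterior Beta(27/4, 19/2)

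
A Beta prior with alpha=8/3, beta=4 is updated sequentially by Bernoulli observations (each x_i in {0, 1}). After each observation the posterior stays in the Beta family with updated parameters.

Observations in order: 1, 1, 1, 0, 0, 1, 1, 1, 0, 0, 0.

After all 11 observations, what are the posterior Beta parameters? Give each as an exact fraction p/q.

obs 1: x=1 → posterior Beta(11/3, 4)
obs 2: x=1 → posterior Beta(14/3, 4)
obs 3: x=1 → posterior Beta(17/3, 4)
obs 4: x=0 → posterior Beta(17/3, 5)
obs 5: x=0 → posterior Beta(17/3, 6)
obs 6: x=1 → posterior Beta(20/3, 6)
obs 7: x=1 → posterior Beta(23/3, 6)
obs 8: x=1 → posterior Beta(26/3, 6)
obs 9: x=0 → posterior Beta(26/3, 7)
obs 10: x=0 → posterior Beta(26/3, 8)
obs 11: x=0 → posterior Beta(26/3, 9)

alpha=26/3, beta=9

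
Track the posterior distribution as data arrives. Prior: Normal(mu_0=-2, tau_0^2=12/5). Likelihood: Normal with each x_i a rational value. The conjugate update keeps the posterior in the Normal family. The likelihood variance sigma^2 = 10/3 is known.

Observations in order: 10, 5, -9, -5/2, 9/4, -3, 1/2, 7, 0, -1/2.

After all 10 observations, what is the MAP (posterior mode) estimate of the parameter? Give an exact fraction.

251/410

obs 1: x=10 → posterior Normal(130/43, 60/43)
obs 2: x=5 → posterior Normal(220/61, 60/61)
obs 3: x=-9 → posterior Normal(58/79, 60/79)
obs 4: x=-5/2 → posterior Normal(13/97, 60/97)
obs 5: x=9/4 → posterior Normal(107/230, 12/23)
obs 6: x=-3 → posterior Normal(-1/266, 60/133)
obs 7: x=1/2 → posterior Normal(17/302, 60/151)
obs 8: x=7 → posterior Normal(269/338, 60/169)
obs 9: x=0 → posterior Normal(269/374, 60/187)
obs 10: x=-1/2 → posterior Normal(251/410, 12/41)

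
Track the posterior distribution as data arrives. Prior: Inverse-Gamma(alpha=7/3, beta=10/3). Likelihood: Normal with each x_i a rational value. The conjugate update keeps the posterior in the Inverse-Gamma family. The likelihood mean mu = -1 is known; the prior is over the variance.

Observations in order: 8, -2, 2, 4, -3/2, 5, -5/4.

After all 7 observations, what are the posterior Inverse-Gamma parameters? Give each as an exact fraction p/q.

alpha=35/6, beta=7631/96

obs 1: x=8 → posterior Inverse-Gamma(17/6, 263/6)
obs 2: x=-2 → posterior Inverse-Gamma(10/3, 133/3)
obs 3: x=2 → posterior Inverse-Gamma(23/6, 293/6)
obs 4: x=4 → posterior Inverse-Gamma(13/3, 184/3)
obs 5: x=-3/2 → posterior Inverse-Gamma(29/6, 1475/24)
obs 6: x=5 → posterior Inverse-Gamma(16/3, 1907/24)
obs 7: x=-5/4 → posterior Inverse-Gamma(35/6, 7631/96)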